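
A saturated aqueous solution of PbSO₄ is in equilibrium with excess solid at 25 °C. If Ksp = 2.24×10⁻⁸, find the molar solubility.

PbSO₄(s) ⇌ Pb²⁺(aq) + SO₄²⁻(aq)
Call the molar solubility s, so that [Pb²⁺] = s and [SO₄²⁻] = s.
Ksp = [Pb²⁺][SO₄²⁻] = s · s = s^2
s^2 = 2.24×10⁻⁸
Taking the 2nd root, s = 1.50×10⁻⁴ mol/L.

1.50×10⁻⁴ M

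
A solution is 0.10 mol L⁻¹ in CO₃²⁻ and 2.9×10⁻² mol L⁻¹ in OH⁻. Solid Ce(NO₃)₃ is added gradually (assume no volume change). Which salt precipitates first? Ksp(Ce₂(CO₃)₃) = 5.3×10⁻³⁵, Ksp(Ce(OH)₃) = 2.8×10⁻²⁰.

The threshold for precipitation is Q = Ksp.
For Ce₂(CO₃)₃: [Ce³⁺] = (Ksp/[CO₃²⁻]^3)^(1/2) = 2.3×10⁻¹⁶ mol L⁻¹
For Ce(OH)₃: [Ce³⁺] = (Ksp/[OH⁻]^3) = 1.1×10⁻¹⁵ mol L⁻¹
The smaller threshold [Ce³⁺] is reached first, so Ce₂(CO₃)₃ precipitates first.

Ce₂(CO₃)₃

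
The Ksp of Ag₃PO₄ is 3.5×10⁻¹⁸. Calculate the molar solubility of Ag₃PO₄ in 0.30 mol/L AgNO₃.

Ag₃PO₄(s) ⇌ 3 Ag⁺(aq) + PO₄³⁻(aq)
Ag⁺ is already present at 0.30 mol/L. If s mol/L of Ag₃PO₄ dissolves, [PO₄³⁻] = s while [Ag⁺] ≈ 0.30 mol/L.
Ksp = [Ag⁺]^3[PO₄³⁻] = (0.30)^3s
s = 3.5×10⁻¹⁸ / (0.30)^3 = 1.3×10⁻¹⁶
s = 1.3×10⁻¹⁶ mol/L

1.3×10⁻¹⁶ M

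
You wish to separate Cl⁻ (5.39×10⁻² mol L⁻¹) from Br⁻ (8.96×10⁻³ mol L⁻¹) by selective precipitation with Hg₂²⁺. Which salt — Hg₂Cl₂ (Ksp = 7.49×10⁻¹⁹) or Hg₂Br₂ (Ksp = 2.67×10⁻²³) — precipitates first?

The threshold for precipitation is Q = Ksp.
For Hg₂Cl₂: [Hg₂²⁺] = (Ksp/[Cl⁻]^2) = 2.58×10⁻¹⁶ mol L⁻¹
For Hg₂Br₂: [Hg₂²⁺] = (Ksp/[Br⁻]^2) = 3.33×10⁻¹⁹ mol L⁻¹
Since Hg₂Br₂ needs less Hg₂²⁺ to reach saturation, it precipitates first.

Hg₂Br₂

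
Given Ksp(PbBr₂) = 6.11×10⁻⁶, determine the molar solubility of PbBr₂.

1.15×10⁻² M

PbBr₂(s) ⇌ Pb²⁺(aq) + 2 Br⁻(aq)
Let s be the molar solubility. Then [Pb²⁺] = s and [Br⁻] = 2s.
Ksp = [Pb²⁺][Br⁻]^2 = s · (2s)^2 = 4s^3
4s^3 = 6.11×10⁻⁶  ⇒  s^3 = 1.53×10⁻⁶
s = 1.15×10⁻² M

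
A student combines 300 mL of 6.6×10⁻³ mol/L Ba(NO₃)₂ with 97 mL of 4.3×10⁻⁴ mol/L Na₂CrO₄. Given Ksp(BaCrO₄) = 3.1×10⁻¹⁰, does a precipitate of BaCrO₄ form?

Yes

The combined volume is 397 mL.
[Ba²⁺] = (6.6×10⁻³)(300)/397 = 5.0×10⁻³ mol/L
[CrO₄²⁻] = (4.3×10⁻⁴)(97)/397 = 1.1×10⁻⁴ mol/L
Q = [Ba²⁺][CrO₄²⁻] = 5.2×10⁻⁷
Since Q (5.2×10⁻⁷) exceeds Ksp (3.1×10⁻¹⁰), BaCrO₄ will precipitate.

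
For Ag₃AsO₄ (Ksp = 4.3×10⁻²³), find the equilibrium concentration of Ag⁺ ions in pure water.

3.4×10⁻⁶ M

Ag₃AsO₄(s) ⇌ 3 Ag⁺(aq) + AsO₄³⁻(aq)
Call the molar solubility s, so that [Ag⁺] = 3s and [AsO₄³⁻] = s.
Ksp = [Ag⁺]^3[AsO₄³⁻] = (3s)^3 · s = 27s^4 = 4.3×10⁻²³
s = 1.1×10⁻⁶ M
[Ag⁺] = 3s = 3.4×10⁻⁶ M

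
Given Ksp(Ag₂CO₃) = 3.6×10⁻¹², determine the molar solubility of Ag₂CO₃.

Ag₂CO₃(s) ⇌ 2 Ag⁺(aq) + CO₃²⁻(aq)
Let s be the molar solubility. Then [Ag⁺] = 2s and [CO₃²⁻] = s.
Ksp = [Ag⁺]^2[CO₃²⁻] = (2s)^2 · s = 4s^3
4s^3 = 3.6×10⁻¹²  ⇒  s^3 = 9.0×10⁻¹³
s = 9.7×10⁻⁵ mol/L

9.7×10⁻⁵ M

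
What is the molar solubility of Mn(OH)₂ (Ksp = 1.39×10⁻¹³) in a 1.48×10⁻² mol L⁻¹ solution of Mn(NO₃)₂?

Mn(OH)₂(s) ⇌ Mn²⁺(aq) + 2 OH⁻(aq)
Let s be the solubility of Mn(OH)₂ here. The common ion gives [Mn²⁺] ≈ 1.48×10⁻² mol L⁻¹, and [OH⁻] = 2s.
Ksp = [Mn²⁺][OH⁻]^2 = (1.48×10⁻²)(2s)^2
(2s)^2 = 1.39×10⁻¹³ / (1.48×10⁻²) = 9.39×10⁻¹²
s = 1.53×10⁻⁶ mol L⁻¹

1.53×10⁻⁶ M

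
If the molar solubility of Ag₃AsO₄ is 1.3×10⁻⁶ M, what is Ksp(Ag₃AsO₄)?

Ksp = 7.7×10⁻²³

Ag₃AsO₄(s) ⇌ 3 Ag⁺(aq) + AsO₄³⁻(aq)
For each mole of Ag₃AsO₄ that dissolves per liter, [Ag⁺] = 3s and [AsO₄³⁻] = s; let s denote this solubility.
Ksp = [Ag⁺]^3[AsO₄³⁻] = (3s)^3 · s = 27s^4
Ksp = 27 × (1.3×10⁻⁶)^4 = 7.7×10⁻²³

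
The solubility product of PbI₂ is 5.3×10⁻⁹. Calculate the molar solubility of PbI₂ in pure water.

1.1×10⁻³ M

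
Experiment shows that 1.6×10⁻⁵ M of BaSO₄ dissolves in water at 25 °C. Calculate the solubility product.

Ksp = 2.6×10⁻¹⁰

BaSO₄(s) ⇌ Ba²⁺(aq) + SO₄²⁻(aq)
For each mole of BaSO₄ that dissolves per liter, [Ba²⁺] = s and [SO₄²⁻] = s; let s denote this solubility.
Ksp = [Ba²⁺][SO₄²⁻] = s · s = s^2
Ksp = (1.6×10⁻⁵)^2 = 2.6×10⁻¹⁰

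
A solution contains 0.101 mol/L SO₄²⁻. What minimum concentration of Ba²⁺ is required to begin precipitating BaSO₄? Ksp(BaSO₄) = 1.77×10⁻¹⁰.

1.75×10⁻⁹ M

Precipitation begins when Q = Ksp.
BaSO₄(s) ⇌ Ba²⁺(aq) + SO₄²⁻(aq)
Ksp = [Ba²⁺][SO₄²⁻] = [Ba²⁺](0.101)
[Ba²⁺] = 1.77×10⁻¹⁰ / (0.101) = 1.75×10⁻⁹
[Ba²⁺] = 1.75×10⁻⁹ mol/L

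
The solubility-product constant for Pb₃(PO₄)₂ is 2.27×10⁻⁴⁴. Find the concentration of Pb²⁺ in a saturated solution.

2.20×10⁻⁹ M

Pb₃(PO₄)₂(s) ⇌ 3 Pb²⁺(aq) + 2 PO₄³⁻(aq)
With molar solubility s: [Pb²⁺] = 3s, [PO₄³⁻] = 2s.
Ksp = [Pb²⁺]^3[PO₄³⁻]^2 = (3s)^3 · (2s)^2 = 108s^5 = 2.27×10⁻⁴⁴
s = 7.32×10⁻¹⁰ mol L⁻¹
[Pb²⁺] = 3s = 2.20×10⁻⁹ mol L⁻¹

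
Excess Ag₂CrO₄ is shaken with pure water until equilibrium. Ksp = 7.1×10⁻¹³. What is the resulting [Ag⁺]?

1.1×10⁻⁴ M

Ag₂CrO₄(s) ⇌ 2 Ag⁺(aq) + CrO₄²⁻(aq)
Call the molar solubility s, so that [Ag⁺] = 2s and [CrO₄²⁻] = s.
Ksp = [Ag⁺]^2[CrO₄²⁻] = (2s)^2 · s = 4s^3 = 7.1×10⁻¹³
s = 5.6×10⁻⁵ mol/L
[Ag⁺] = 2s = 1.1×10⁻⁴ mol/L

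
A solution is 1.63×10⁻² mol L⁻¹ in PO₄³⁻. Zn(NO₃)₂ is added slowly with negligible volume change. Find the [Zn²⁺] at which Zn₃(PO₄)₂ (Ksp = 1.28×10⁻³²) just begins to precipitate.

A salt starts to precipitate once the ion product Q reaches its Ksp.
Zn₃(PO₄)₂(s) ⇌ 3 Zn²⁺(aq) + 2 PO₄³⁻(aq)
Ksp = [Zn²⁺]^3[PO₄³⁻]^2 = [Zn²⁺]^3(1.63×10⁻²)^2
[Zn²⁺]^3 = 1.28×10⁻³² / (1.63×10⁻²)^2 = 4.82×10⁻²⁹
[Zn²⁺] = 3.64×10⁻¹⁰ mol L⁻¹

3.64×10⁻¹⁰ M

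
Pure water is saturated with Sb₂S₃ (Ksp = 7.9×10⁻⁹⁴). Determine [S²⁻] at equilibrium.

Sb₂S₃(s) ⇌ 2 Sb³⁺(aq) + 3 S²⁻(aq)
Let s be the molar solubility. Then [Sb³⁺] = 2s and [S²⁻] = 3s.
Ksp = [Sb³⁺]^2[S²⁻]^3 = (2s)^2 · (3s)^3 = 108s^5 = 7.9×10⁻⁹⁴
s = 9.4×10⁻²⁰ mol/L
[S²⁻] = 3s = 2.8×10⁻¹⁹ mol/L

2.8×10⁻¹⁹ M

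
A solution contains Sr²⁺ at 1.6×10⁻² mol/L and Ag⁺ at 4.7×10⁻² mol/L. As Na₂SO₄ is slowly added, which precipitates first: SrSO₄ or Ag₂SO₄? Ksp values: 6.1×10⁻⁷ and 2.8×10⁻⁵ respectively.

SrSO₄

Precipitation begins when Q = Ksp.
For SrSO₄: [SO₄²⁻] = (Ksp/[Sr²⁺]) = 3.8×10⁻⁵ mol/L
For Ag₂SO₄: [SO₄²⁻] = (Ksp/[Ag⁺]^2) = 1.3×10⁻² mol/L
SrSO₄ requires the lower [SO₄²⁻], so it precipitates first.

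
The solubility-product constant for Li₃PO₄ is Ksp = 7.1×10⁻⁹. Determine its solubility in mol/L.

4.0×10⁻³ M

Li₃PO₄(s) ⇌ 3 Li⁺(aq) + PO₄³⁻(aq)
If s mol/L of Li₃PO₄ dissolves, [Li⁺] = 3s and [PO₄³⁻] = s.
Ksp = [Li⁺]^3[PO₄³⁻] = (3s)^3 · s = 27s^4
27s^4 = 7.1×10⁻⁹  ⇒  s^4 = 2.6×10⁻¹⁰
s = 4.0×10⁻³ mol L⁻¹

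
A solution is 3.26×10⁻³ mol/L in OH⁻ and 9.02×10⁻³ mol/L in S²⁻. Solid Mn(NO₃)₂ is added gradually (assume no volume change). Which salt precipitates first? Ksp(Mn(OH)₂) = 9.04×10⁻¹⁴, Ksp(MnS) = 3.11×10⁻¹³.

The threshold for precipitation is Q = Ksp.
For Mn(OH)₂: [Mn²⁺] = (Ksp/[OH⁻]^2) = 8.51×10⁻⁹ mol/L
For MnS: [Mn²⁺] = (Ksp/[S²⁻]) = 3.45×10⁻¹¹ mol/L
MnS requires the lower [Mn²⁺], so it precipitates first.

MnS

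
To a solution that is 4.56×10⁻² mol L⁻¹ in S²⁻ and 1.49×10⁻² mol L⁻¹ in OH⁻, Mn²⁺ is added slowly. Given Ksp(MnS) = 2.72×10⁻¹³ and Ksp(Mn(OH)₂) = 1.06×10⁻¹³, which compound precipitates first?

A salt starts to precipitate once the ion product Q reaches its Ksp.
For MnS: [Mn²⁺] = (Ksp/[S²⁻]) = 5.96×10⁻¹² mol L⁻¹
For Mn(OH)₂: [Mn²⁺] = (Ksp/[OH⁻]^2) = 4.77×10⁻¹⁰ mol L⁻¹
Since MnS needs less Mn²⁺ to reach saturation, it precipitates first.

MnS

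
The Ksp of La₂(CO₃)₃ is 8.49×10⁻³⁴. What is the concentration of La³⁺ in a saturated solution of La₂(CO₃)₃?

La₂(CO₃)₃(s) ⇌ 2 La³⁺(aq) + 3 CO₃²⁻(aq)
For each mole of La₂(CO₃)₃ that dissolves per liter, [La³⁺] = 2s and [CO₃²⁻] = 3s; let s denote this solubility.
Ksp = [La³⁺]^2[CO₃²⁻]^3 = (2s)^2 · (3s)^3 = 108s^5 = 8.49×10⁻³⁴
s = 9.53×10⁻⁸ mol/L
[La³⁺] = 2s = 1.91×10⁻⁷ mol/L

1.91×10⁻⁷ M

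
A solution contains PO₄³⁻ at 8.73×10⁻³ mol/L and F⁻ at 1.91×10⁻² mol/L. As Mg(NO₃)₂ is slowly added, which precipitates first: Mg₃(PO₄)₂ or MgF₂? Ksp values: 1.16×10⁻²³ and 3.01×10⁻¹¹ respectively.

Each salt precipitates once Q = Ksp for that salt.
For Mg₃(PO₄)₂: [Mg²⁺] = (Ksp/[PO₄³⁻]^2)^(1/3) = 5.34×10⁻⁷ mol/L
For MgF₂: [Mg²⁺] = (Ksp/[F⁻]^2) = 8.25×10⁻⁸ mol/L
MgF₂ requires the lower [Mg²⁺], so it precipitates first.

MgF₂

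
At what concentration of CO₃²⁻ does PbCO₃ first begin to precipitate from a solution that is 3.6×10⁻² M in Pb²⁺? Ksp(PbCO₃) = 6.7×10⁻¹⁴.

1.9×10⁻¹² M

Each salt precipitates once Q = Ksp for that salt.
PbCO₃(s) ⇌ Pb²⁺(aq) + CO₃²⁻(aq)
Ksp = [Pb²⁺][CO₃²⁻] = [CO₃²⁻](3.6×10⁻²)
[CO₃²⁻] = 6.7×10⁻¹⁴ / (3.6×10⁻²) = 1.9×10⁻¹²
[CO₃²⁻] = 1.9×10⁻¹² M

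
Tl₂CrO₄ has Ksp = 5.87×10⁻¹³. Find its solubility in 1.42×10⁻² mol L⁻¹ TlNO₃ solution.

2.91×10⁻⁹ M

Tl₂CrO₄(s) ⇌ 2 Tl⁺(aq) + CrO₄²⁻(aq)
With Tl⁺ already at 1.42×10⁻² mol L⁻¹ and s small, take [Tl⁺] ≈ 1.42×10⁻² mol L⁻¹ and [CrO₄²⁻] = s.
Ksp = [Tl⁺]^2[CrO₄²⁻] = (1.42×10⁻²)^2s
s = 5.87×10⁻¹³ / (1.42×10⁻²)^2 = 2.91×10⁻⁹
s = 2.91×10⁻⁹ mol L⁻¹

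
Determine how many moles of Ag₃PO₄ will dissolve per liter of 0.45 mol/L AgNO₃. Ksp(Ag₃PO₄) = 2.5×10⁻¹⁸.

Ag₃PO₄(s) ⇌ 3 Ag⁺(aq) + PO₄³⁻(aq)
The solution already contains Ag⁺ at 0.45 mol/L. Let s be the molar solubility of Ag₃PO₄.
[Ag⁺] ≈ 0.45 mol/L (common ion dominates); [PO₄³⁻] = s.
Ksp = [Ag⁺]^3[PO₄³⁻] = (0.45)^3s
s = 2.5×10⁻¹⁸ / (0.45)^3 = 2.7×10⁻¹⁷
s = 2.7×10⁻¹⁷ mol/L

2.7×10⁻¹⁷ M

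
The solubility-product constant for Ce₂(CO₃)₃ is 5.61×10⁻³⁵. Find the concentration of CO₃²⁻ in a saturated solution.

1.66×10⁻⁷ M

Ce₂(CO₃)₃(s) ⇌ 2 Ce³⁺(aq) + 3 CO₃²⁻(aq)
Call the molar solubility s, so that [Ce³⁺] = 2s and [CO₃²⁻] = 3s.
Ksp = [Ce³⁺]^2[CO₃²⁻]^3 = (2s)^2 · (3s)^3 = 108s^5 = 5.61×10⁻³⁵
s = 5.53×10⁻⁸ mol/L
[CO₃²⁻] = 3s = 1.66×10⁻⁷ mol/L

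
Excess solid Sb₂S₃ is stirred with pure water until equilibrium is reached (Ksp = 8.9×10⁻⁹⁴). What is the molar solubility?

9.6×10⁻²⁰ M

Sb₂S₃(s) ⇌ 2 Sb³⁺(aq) + 3 S²⁻(aq)
For each mole of Sb₂S₃ that dissolves per liter, [Sb³⁺] = 2s and [S²⁻] = 3s; let s denote this solubility.
Ksp = [Sb³⁺]^2[S²⁻]^3 = (2s)^2 · (3s)^3 = 108s^5
108s^5 = 8.9×10⁻⁹⁴  ⇒  s^5 = 8.2×10⁻⁹⁶
s = (8.2×10⁻⁹⁶)^(1/5) = 9.6×10⁻²⁰ M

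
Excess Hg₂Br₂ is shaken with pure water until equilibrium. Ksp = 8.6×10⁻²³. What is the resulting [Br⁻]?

Hg₂Br₂(s) ⇌ Hg₂²⁺(aq) + 2 Br⁻(aq)
Call the molar solubility s, so that [Hg₂²⁺] = s and [Br⁻] = 2s.
Ksp = [Hg₂²⁺][Br⁻]^2 = s · (2s)^2 = 4s^3 = 8.6×10⁻²³
s = 2.8×10⁻⁸ mol L⁻¹
[Br⁻] = 2s = 5.6×10⁻⁸ mol L⁻¹

5.6×10⁻⁸ M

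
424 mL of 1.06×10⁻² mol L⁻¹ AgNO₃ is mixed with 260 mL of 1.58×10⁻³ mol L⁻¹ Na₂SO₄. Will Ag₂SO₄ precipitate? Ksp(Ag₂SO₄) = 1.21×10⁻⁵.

No

After mixing, V = 424 mL + 260 mL = 684 mL.
[Ag⁺] = (1.06×10⁻²)(424)/684 = 6.57×10⁻³ mol L⁻¹
[SO₄²⁻] = (1.58×10⁻³)(260)/684 = 6.01×10⁻⁴ mol L⁻¹
Q = [Ag⁺]^2[SO₄²⁻] = 2.59×10⁻⁸
Q < Ksp (2.59×10⁻⁸ vs 1.21×10⁻⁵); the solution remains unsaturated and no precipitate forms.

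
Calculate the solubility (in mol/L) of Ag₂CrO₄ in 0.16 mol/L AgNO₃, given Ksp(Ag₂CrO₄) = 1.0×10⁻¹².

3.9×10⁻¹¹ M

Ag₂CrO₄(s) ⇌ 2 Ag⁺(aq) + CrO₄²⁻(aq)
Ag⁺ is already present at 0.16 mol/L. If s mol/L of Ag₂CrO₄ dissolves, [CrO₄²⁻] = s while [Ag⁺] ≈ 0.16 mol/L.
Ksp = [Ag⁺]^2[CrO₄²⁻] = (0.16)^2s
s = 1.0×10⁻¹² / (0.16)^2 = 3.9×10⁻¹¹
s = 3.9×10⁻¹¹ mol/L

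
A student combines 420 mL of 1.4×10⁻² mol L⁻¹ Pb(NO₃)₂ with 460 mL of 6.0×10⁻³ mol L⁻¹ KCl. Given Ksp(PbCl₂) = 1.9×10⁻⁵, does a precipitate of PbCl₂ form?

No

After mixing, V = 420 mL + 460 mL = 880 mL.
[Pb²⁺] = (1.4×10⁻²)(420)/880 = 6.7×10⁻³ mol L⁻¹
[Cl⁻] = (6.0×10⁻³)(460)/880 = 3.1×10⁻³ mol L⁻¹
Q = [Pb²⁺][Cl⁻]^2 = 6.6×10⁻⁸
Q < Ksp (6.6×10⁻⁸ vs 1.9×10⁻⁵); the solution remains unsaturated and no precipitate forms.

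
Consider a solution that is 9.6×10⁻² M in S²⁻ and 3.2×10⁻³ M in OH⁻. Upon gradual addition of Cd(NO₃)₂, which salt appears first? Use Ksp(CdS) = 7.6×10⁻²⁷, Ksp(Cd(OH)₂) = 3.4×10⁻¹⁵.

CdS

Precipitation of each salt begins when its ion product equals Ksp.
For CdS: [Cd²⁺] = (Ksp/[S²⁻]) = 7.9×10⁻²⁶ M
For Cd(OH)₂: [Cd²⁺] = (Ksp/[OH⁻]^2) = 3.3×10⁻¹⁰ M
CdS requires the lower [Cd²⁺], so it precipitates first.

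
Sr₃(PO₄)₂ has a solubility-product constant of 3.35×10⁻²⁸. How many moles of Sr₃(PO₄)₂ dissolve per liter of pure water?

Sr₃(PO₄)₂(s) ⇌ 3 Sr²⁺(aq) + 2 PO₄³⁻(aq)
If s mol/L of Sr₃(PO₄)₂ dissolves, [Sr²⁺] = 3s and [PO₄³⁻] = 2s.
Ksp = [Sr²⁺]^3[PO₄³⁻]^2 = (3s)^3 · (2s)^2 = 108s^5
108s^5 = 3.35×10⁻²⁸  ⇒  s^5 = 3.10×10⁻³⁰
Taking the 5th root, s = 1.25×10⁻⁶ M.

1.25×10⁻⁶ M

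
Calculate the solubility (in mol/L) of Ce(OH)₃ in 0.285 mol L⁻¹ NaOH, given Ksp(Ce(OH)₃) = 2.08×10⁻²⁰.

Ce(OH)₃(s) ⇌ Ce³⁺(aq) + 3 OH⁻(aq)
OH⁻ is already present at 0.285 mol L⁻¹. If s mol/L of Ce(OH)₃ dissolves, [Ce³⁺] = s while [OH⁻] ≈ 0.285 mol L⁻¹.
Ksp = [Ce³⁺][OH⁻]^3 = s(0.285)^3
s = 2.08×10⁻²⁰ / (0.285)^3 = 8.99×10⁻¹⁹
s = 8.99×10⁻¹⁹ mol L⁻¹

8.99×10⁻¹⁹ M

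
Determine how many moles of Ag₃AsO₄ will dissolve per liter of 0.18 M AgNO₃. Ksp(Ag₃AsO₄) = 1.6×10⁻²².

Ag₃AsO₄(s) ⇌ 3 Ag⁺(aq) + AsO₄³⁻(aq)
Ag⁺ is already present at 0.18 M. If s mol/L of Ag₃AsO₄ dissolves, [AsO₄³⁻] = s while [Ag⁺] ≈ 0.18 M.
Ksp = [Ag⁺]^3[AsO₄³⁻] = (0.18)^3s
s = 1.6×10⁻²² / (0.18)^3 = 2.7×10⁻²⁰
s = 2.7×10⁻²⁰ M

2.7×10⁻²⁰ M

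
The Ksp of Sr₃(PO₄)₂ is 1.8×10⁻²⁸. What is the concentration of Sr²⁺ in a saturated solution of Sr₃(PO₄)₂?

Sr₃(PO₄)₂(s) ⇌ 3 Sr²⁺(aq) + 2 PO₄³⁻(aq)
If s mol/L of Sr₃(PO₄)₂ dissolves, [Sr²⁺] = 3s and [PO₄³⁻] = 2s.
Ksp = [Sr²⁺]^3[PO₄³⁻]^2 = (3s)^3 · (2s)^2 = 108s^5 = 1.8×10⁻²⁸
s = 1.1×10⁻⁶ mol L⁻¹
[Sr²⁺] = 3s = 3.3×10⁻⁶ mol L⁻¹

3.3×10⁻⁶ M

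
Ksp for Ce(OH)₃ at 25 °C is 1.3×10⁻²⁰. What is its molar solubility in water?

4.7×10⁻⁶ M

Ce(OH)₃(s) ⇌ Ce³⁺(aq) + 3 OH⁻(aq)
Let s be the molar solubility. Then [Ce³⁺] = s and [OH⁻] = 3s.
Ksp = [Ce³⁺][OH⁻]^3 = s · (3s)^3 = 27s^4
27s^4 = 1.3×10⁻²⁰  ⇒  s^4 = 4.8×10⁻²²
s = (4.8×10⁻²²)^(1/4) = 4.7×10⁻⁶ mol L⁻¹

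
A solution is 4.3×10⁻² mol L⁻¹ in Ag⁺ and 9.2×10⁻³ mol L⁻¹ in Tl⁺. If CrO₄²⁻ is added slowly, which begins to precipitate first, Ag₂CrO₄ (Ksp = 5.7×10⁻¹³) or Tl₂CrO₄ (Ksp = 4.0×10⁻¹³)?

Each salt precipitates once Q = Ksp for that salt.
For Ag₂CrO₄: [CrO₄²⁻] = (Ksp/[Ag⁺]^2) = 3.1×10⁻¹⁰ mol L⁻¹
For Tl₂CrO₄: [CrO₄²⁻] = (Ksp/[Tl⁺]^2) = 4.7×10⁻⁹ mol L⁻¹
The smaller threshold [CrO₄²⁻] is reached first, so Ag₂CrO₄ precipitates first.

Ag₂CrO₄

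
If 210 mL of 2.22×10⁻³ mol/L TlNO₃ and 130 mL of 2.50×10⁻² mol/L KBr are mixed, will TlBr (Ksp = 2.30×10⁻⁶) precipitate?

Yes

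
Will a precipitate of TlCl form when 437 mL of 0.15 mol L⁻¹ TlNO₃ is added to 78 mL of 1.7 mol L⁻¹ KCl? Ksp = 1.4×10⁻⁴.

Total volume after mixing = 437 + 78 = 515 mL.
[Tl⁺] = (0.15)(437)/515 = 0.13 mol L⁻¹
[Cl⁻] = (1.7)(78)/515 = 0.26 mol L⁻¹
Q = [Tl⁺][Cl⁻] = 3.3×10⁻²
Since Q (3.3×10⁻²) exceeds Ksp (1.4×10⁻⁴), TlCl will precipitate.

Yes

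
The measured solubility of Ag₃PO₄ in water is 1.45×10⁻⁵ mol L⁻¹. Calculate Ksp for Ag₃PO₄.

Ag₃PO₄(s) ⇌ 3 Ag⁺(aq) + PO₄³⁻(aq)
If s mol/L of Ag₃PO₄ dissolves, [Ag⁺] = 3s and [PO₄³⁻] = s.
Ksp = [Ag⁺]^3[PO₄³⁻] = (3s)^3 · s = 27s^4
Ksp = 27 × (1.45×10⁻⁵)^4 = 1.19×10⁻¹⁸

Ksp = 1.19×10⁻¹⁸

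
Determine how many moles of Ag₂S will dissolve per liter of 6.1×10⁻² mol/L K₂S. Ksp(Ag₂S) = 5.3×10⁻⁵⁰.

Ag₂S(s) ⇌ 2 Ag⁺(aq) + S²⁻(aq)
The solution already contains S²⁻ at 6.1×10⁻² mol/L. Let s be the molar solubility of Ag₂S.
[S²⁻] ≈ 6.1×10⁻² mol/L (common ion dominates); [Ag⁺] = 2s.
Ksp = [Ag⁺]^2[S²⁻] = (2s)^2(6.1×10⁻²)
(2s)^2 = 5.3×10⁻⁵⁰ / (6.1×10⁻²) = 8.7×10⁻⁴⁹
s = 4.7×10⁻²⁵ mol/L

4.7×10⁻²⁵ M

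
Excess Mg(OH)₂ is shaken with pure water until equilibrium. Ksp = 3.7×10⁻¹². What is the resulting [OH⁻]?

Mg(OH)₂(s) ⇌ Mg²⁺(aq) + 2 OH⁻(aq)
Call the molar solubility s, so that [Mg²⁺] = s and [OH⁻] = 2s.
Ksp = [Mg²⁺][OH⁻]^2 = s · (2s)^2 = 4s^3 = 3.7×10⁻¹²
s = 9.7×10⁻⁵ mol L⁻¹
[OH⁻] = 2s = 1.9×10⁻⁴ mol L⁻¹

1.9×10⁻⁴ M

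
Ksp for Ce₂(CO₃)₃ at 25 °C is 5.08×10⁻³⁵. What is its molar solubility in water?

5.43×10⁻⁸ M

Ce₂(CO₃)₃(s) ⇌ 2 Ce³⁺(aq) + 3 CO₃²⁻(aq)
If s mol/L of Ce₂(CO₃)₃ dissolves, [Ce³⁺] = 2s and [CO₃²⁻] = 3s.
Ksp = [Ce³⁺]^2[CO₃²⁻]^3 = (2s)^2 · (3s)^3 = 108s^5
108s^5 = 5.08×10⁻³⁵  ⇒  s^5 = 4.70×10⁻³⁷
Taking the 5th root, s = 5.43×10⁻⁸ mol/L.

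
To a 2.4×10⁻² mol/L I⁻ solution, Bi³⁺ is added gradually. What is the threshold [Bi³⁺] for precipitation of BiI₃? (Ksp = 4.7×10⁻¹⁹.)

3.4×10⁻¹⁴ M

The threshold for precipitation is Q = Ksp.
BiI₃(s) ⇌ Bi³⁺(aq) + 3 I⁻(aq)
Ksp = [Bi³⁺][I⁻]^3 = [Bi³⁺](2.4×10⁻²)^3
[Bi³⁺] = 4.7×10⁻¹⁹ / (2.4×10⁻²)^3 = 3.4×10⁻¹⁴
[Bi³⁺] = 3.4×10⁻¹⁴ mol/L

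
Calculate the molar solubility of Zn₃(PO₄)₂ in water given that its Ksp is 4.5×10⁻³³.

1.3×10⁻⁷ M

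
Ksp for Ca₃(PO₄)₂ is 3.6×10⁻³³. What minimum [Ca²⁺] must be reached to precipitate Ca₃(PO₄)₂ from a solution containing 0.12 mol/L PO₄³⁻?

A salt starts to precipitate once the ion product Q reaches its Ksp.
Ca₃(PO₄)₂(s) ⇌ 3 Ca²⁺(aq) + 2 PO₄³⁻(aq)
Ksp = [Ca²⁺]^3[PO₄³⁻]^2 = [Ca²⁺]^3(0.12)^2
[Ca²⁺]^3 = 3.6×10⁻³³ / (0.12)^2 = 2.5×10⁻³¹
[Ca²⁺] = 6.3×10⁻¹¹ mol/L

6.3×10⁻¹¹ M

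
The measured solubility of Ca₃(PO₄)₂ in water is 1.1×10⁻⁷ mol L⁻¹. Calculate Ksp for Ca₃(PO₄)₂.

Ca₃(PO₄)₂(s) ⇌ 3 Ca²⁺(aq) + 2 PO₄³⁻(aq)
For each mole of Ca₃(PO₄)₂ that dissolves per liter, [Ca²⁺] = 3s and [PO₄³⁻] = 2s; let s denote this solubility.
Ksp = [Ca²⁺]^3[PO₄³⁻]^2 = (3s)^3 · (2s)^2 = 108s^5
Ksp = 108 × (1.1×10⁻⁷)^5 = 1.7×10⁻³³

Ksp = 1.7×10⁻³³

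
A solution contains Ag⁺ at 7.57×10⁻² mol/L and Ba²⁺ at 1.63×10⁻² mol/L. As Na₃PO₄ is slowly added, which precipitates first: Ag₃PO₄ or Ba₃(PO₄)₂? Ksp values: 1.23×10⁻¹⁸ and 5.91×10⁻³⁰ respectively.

Ag₃PO₄

Each salt precipitates once Q = Ksp for that salt.
For Ag₃PO₄: [PO₄³⁻] = (Ksp/[Ag⁺]^3) = 2.84×10⁻¹⁵ mol/L
For Ba₃(PO₄)₂: [PO₄³⁻] = (Ksp/[Ba²⁺]^3)^(1/2) = 1.17×10⁻¹² mol/L
Ag₃PO₄ requires the lower [PO₄³⁻], so it precipitates first.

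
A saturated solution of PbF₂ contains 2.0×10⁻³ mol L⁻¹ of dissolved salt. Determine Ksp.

PbF₂(s) ⇌ Pb²⁺(aq) + 2 F⁻(aq)
Let s be the molar solubility. Then [Pb²⁺] = s and [F⁻] = 2s.
Ksp = [Pb²⁺][F⁻]^2 = s · (2s)^2 = 4s^3
Ksp = 4 × (2.0×10⁻³)^3 = 3.2×10⁻⁸

Ksp = 3.2×10⁻⁸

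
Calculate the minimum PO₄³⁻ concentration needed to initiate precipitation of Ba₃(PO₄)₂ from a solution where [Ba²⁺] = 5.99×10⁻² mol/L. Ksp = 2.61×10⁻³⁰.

1.10×10⁻¹³ M

Precipitation begins when Q = Ksp.
Ba₃(PO₄)₂(s) ⇌ 3 Ba²⁺(aq) + 2 PO₄³⁻(aq)
Ksp = [Ba²⁺]^3[PO₄³⁻]^2 = [PO₄³⁻]^2(5.99×10⁻²)^3
[PO₄³⁻]^2 = 2.61×10⁻³⁰ / (5.99×10⁻²)^3 = 1.21×10⁻²⁶
[PO₄³⁻] = 1.10×10⁻¹³ mol/L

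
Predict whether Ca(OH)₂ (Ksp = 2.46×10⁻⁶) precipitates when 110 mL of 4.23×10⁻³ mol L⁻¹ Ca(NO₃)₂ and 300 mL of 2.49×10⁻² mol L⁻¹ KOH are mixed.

Total volume after mixing = 110 + 300 = 410 mL.
[Ca²⁺] = (4.23×10⁻³)(110)/410 = 1.13×10⁻³ mol L⁻¹
[OH⁻] = (2.49×10⁻²)(300)/410 = 1.82×10⁻² mol L⁻¹
Q = [Ca²⁺][OH⁻]^2 = 3.77×10⁻⁷
Q = 3.77×10⁻⁷ < Ksp = 2.46×10⁻⁶, so the solution is unsaturated and no precipitate forms.

No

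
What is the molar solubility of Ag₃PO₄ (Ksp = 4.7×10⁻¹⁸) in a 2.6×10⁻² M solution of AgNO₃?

2.7×10⁻¹³ M

Ag₃PO₄(s) ⇌ 3 Ag⁺(aq) + PO₄³⁻(aq)
The solution already contains Ag⁺ at 2.6×10⁻² M. Let s be the molar solubility of Ag₃PO₄.
[Ag⁺] ≈ 2.6×10⁻² M (common ion dominates); [PO₄³⁻] = s.
Ksp = [Ag⁺]^3[PO₄³⁻] = (2.6×10⁻²)^3s
s = 4.7×10⁻¹⁸ / (2.6×10⁻²)^3 = 2.7×10⁻¹³
s = 2.7×10⁻¹³ M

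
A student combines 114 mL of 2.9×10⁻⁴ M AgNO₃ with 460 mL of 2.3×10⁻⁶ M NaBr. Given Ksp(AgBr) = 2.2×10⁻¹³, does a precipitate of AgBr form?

Yes

After mixing, V = 114 mL + 460 mL = 574 mL.
[Ag⁺] = (2.9×10⁻⁴)(114)/574 = 5.8×10⁻⁵ M
[Br⁻] = (2.3×10⁻⁶)(460)/574 = 1.8×10⁻⁶ M
Q = [Ag⁺][Br⁻] = 1.1×10⁻¹⁰
Q = 1.1×10⁻¹⁰ > Ksp = 2.2×10⁻¹³, so the solution is supersaturated and AgBr precipitates.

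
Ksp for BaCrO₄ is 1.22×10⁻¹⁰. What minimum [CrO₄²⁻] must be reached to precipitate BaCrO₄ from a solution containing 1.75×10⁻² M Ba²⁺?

6.97×10⁻⁹ M

Precipitation of each salt begins when its ion product equals Ksp.
BaCrO₄(s) ⇌ Ba²⁺(aq) + CrO₄²⁻(aq)
Ksp = [Ba²⁺][CrO₄²⁻] = [CrO₄²⁻](1.75×10⁻²)
[CrO₄²⁻] = 1.22×10⁻¹⁰ / (1.75×10⁻²) = 6.97×10⁻⁹
[CrO₄²⁻] = 6.97×10⁻⁹ M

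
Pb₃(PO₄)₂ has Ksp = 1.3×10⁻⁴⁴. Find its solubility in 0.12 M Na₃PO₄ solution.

3.2×10⁻¹⁵ M

Pb₃(PO₄)₂(s) ⇌ 3 Pb²⁺(aq) + 2 PO₄³⁻(aq)
With PO₄³⁻ already at 0.12 M and s small, take [PO₄³⁻] ≈ 0.12 M and [Pb²⁺] = 3s.
Ksp = [Pb²⁺]^3[PO₄³⁻]^2 = (3s)^3(0.12)^2
(3s)^3 = 1.3×10⁻⁴⁴ / (0.12)^2 = 9.0×10⁻⁴³
s = 3.2×10⁻¹⁵ M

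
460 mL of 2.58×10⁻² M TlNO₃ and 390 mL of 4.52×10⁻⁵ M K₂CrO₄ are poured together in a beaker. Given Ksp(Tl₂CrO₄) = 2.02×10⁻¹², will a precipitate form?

Yes

After mixing, V = 460 mL + 390 mL = 850 mL.
[Tl⁺] = (2.58×10⁻²)(460)/850 = 1.40×10⁻² M
[CrO₄²⁻] = (4.52×10⁻⁵)(390)/850 = 2.07×10⁻⁵ M
Q = [Tl⁺]^2[CrO₄²⁻] = 4.04×10⁻⁹
Since Q (4.04×10⁻⁹) exceeds Ksp (2.02×10⁻¹²), Tl₂CrO₄ will precipitate.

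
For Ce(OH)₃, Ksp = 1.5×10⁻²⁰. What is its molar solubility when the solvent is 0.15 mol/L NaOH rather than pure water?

4.4×10⁻¹⁸ M

Ce(OH)₃(s) ⇌ Ce³⁺(aq) + 3 OH⁻(aq)
With OH⁻ already at 0.15 mol/L and s small, take [OH⁻] ≈ 0.15 mol/L and [Ce³⁺] = s.
Ksp = [Ce³⁺][OH⁻]^3 = s(0.15)^3
s = 1.5×10⁻²⁰ / (0.15)^3 = 4.4×10⁻¹⁸
s = 4.4×10⁻¹⁸ mol/L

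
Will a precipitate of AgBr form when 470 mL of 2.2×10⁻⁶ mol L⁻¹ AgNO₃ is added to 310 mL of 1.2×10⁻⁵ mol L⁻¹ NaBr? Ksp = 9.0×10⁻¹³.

After mixing, V = 470 mL + 310 mL = 780 mL.
[Ag⁺] = (2.2×10⁻⁶)(470)/780 = 1.3×10⁻⁶ mol L⁻¹
[Br⁻] = (1.2×10⁻⁵)(310)/780 = 4.8×10⁻⁶ mol L⁻¹
Q = [Ag⁺][Br⁻] = 6.3×10⁻¹²
Q = 6.3×10⁻¹² > Ksp = 9.0×10⁻¹³, so the solution is supersaturated and AgBr precipitates.

Yes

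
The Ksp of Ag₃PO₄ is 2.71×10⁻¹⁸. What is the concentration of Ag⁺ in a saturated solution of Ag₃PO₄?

5.34×10⁻⁵ M

Ag₃PO₄(s) ⇌ 3 Ag⁺(aq) + PO₄³⁻(aq)
If s mol/L of Ag₃PO₄ dissolves, [Ag⁺] = 3s and [PO₄³⁻] = s.
Ksp = [Ag⁺]^3[PO₄³⁻] = (3s)^3 · s = 27s^4 = 2.71×10⁻¹⁸
s = 1.78×10⁻⁵ mol/L
[Ag⁺] = 3s = 5.34×10⁻⁵ mol/L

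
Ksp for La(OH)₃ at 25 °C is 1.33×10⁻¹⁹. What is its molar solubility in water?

8.38×10⁻⁶ M

La(OH)₃(s) ⇌ La³⁺(aq) + 3 OH⁻(aq)
For each mole of La(OH)₃ that dissolves per liter, [La³⁺] = s and [OH⁻] = 3s; let s denote this solubility.
Ksp = [La³⁺][OH⁻]^3 = s · (3s)^3 = 27s^4
27s^4 = 1.33×10⁻¹⁹  ⇒  s^4 = 4.93×10⁻²¹
s = 8.38×10⁻⁶ mol/L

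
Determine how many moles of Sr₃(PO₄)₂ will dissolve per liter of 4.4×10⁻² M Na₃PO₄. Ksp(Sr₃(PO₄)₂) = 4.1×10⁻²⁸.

Sr₃(PO₄)₂(s) ⇌ 3 Sr²⁺(aq) + 2 PO₄³⁻(aq)
The solution already contains PO₄³⁻ at 4.4×10⁻² M. Let s be the molar solubility of Sr₃(PO₄)₂.
[PO₄³⁻] ≈ 4.4×10⁻² M (common ion dominates); [Sr²⁺] = 3s.
Ksp = [Sr²⁺]^3[PO₄³⁻]^2 = (3s)^3(4.4×10⁻²)^2
(3s)^3 = 4.1×10⁻²⁸ / (4.4×10⁻²)^2 = 2.1×10⁻²⁵
s = 2.0×10⁻⁹ M

2.0×10⁻⁹ M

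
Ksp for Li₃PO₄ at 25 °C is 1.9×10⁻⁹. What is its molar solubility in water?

Li₃PO₄(s) ⇌ 3 Li⁺(aq) + PO₄³⁻(aq)
Let s be the molar solubility. Then [Li⁺] = 3s and [PO₄³⁻] = s.
Ksp = [Li⁺]^3[PO₄³⁻] = (3s)^3 · s = 27s^4
27s^4 = 1.9×10⁻⁹  ⇒  s^4 = 7.0×10⁻¹¹
s = 2.9×10⁻³ mol L⁻¹

2.9×10⁻³ M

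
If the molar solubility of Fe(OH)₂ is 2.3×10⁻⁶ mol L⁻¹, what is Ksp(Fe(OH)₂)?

Ksp = 4.9×10⁻¹⁷

Fe(OH)₂(s) ⇌ Fe²⁺(aq) + 2 OH⁻(aq)
Let s be the molar solubility. Then [Fe²⁺] = s and [OH⁻] = 2s.
Ksp = [Fe²⁺][OH⁻]^2 = s · (2s)^2 = 4s^3
Ksp = 4 × (2.3×10⁻⁶)^3 = 4.9×10⁻¹⁷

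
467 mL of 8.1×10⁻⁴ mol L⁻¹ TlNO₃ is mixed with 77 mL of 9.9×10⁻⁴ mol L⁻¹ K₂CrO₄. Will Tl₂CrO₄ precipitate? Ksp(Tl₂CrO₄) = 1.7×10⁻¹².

Total volume after mixing = 467 + 77 = 544 mL.
[Tl⁺] = (8.1×10⁻⁴)(467)/544 = 7.0×10⁻⁴ mol L⁻¹
[CrO₄²⁻] = (9.9×10⁻⁴)(77)/544 = 1.4×10⁻⁴ mol L⁻¹
Q = [Tl⁺]^2[CrO₄²⁻] = 6.8×10⁻¹¹
Since Q (6.8×10⁻¹¹) exceeds Ksp (1.7×10⁻¹²), Tl₂CrO₄ will precipitate.

Yes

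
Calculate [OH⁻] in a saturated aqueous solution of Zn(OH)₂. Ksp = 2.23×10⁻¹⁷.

3.55×10⁻⁶ M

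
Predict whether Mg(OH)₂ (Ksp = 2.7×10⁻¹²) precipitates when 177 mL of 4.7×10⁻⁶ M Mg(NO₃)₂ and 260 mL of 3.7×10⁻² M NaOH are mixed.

Yes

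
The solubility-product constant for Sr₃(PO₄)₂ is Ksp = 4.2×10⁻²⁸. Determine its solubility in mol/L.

1.3×10⁻⁶ M

Sr₃(PO₄)₂(s) ⇌ 3 Sr²⁺(aq) + 2 PO₄³⁻(aq)
If s mol/L of Sr₃(PO₄)₂ dissolves, [Sr²⁺] = 3s and [PO₄³⁻] = 2s.
Ksp = [Sr²⁺]^3[PO₄³⁻]^2 = (3s)^3 · (2s)^2 = 108s^5
108s^5 = 4.2×10⁻²⁸  ⇒  s^5 = 3.9×10⁻³⁰
Taking the 5th root, s = 1.3×10⁻⁶ M.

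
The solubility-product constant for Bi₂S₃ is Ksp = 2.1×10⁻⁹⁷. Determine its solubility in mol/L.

Bi₂S₃(s) ⇌ 2 Bi³⁺(aq) + 3 S²⁻(aq)
For each mole of Bi₂S₃ that dissolves per liter, [Bi³⁺] = 2s and [S²⁻] = 3s; let s denote this solubility.
Ksp = [Bi³⁺]^2[S²⁻]^3 = (2s)^2 · (3s)^3 = 108s^5
108s^5 = 2.1×10⁻⁹⁷  ⇒  s^5 = 1.9×10⁻⁹⁹
Taking the 5th root, s = 1.8×10⁻²⁰ M.

1.8×10⁻²⁰ M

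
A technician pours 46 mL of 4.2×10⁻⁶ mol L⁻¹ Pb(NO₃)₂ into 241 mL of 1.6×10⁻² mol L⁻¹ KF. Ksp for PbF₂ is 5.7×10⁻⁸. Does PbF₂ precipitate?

The combined volume is 287 mL.
[Pb²⁺] = (4.2×10⁻⁶)(46)/287 = 6.7×10⁻⁷ mol L⁻¹
[F⁻] = (1.6×10⁻²)(241)/287 = 1.3×10⁻² mol L⁻¹
Q = [Pb²⁺][F⁻]^2 = 1.2×10⁻¹⁰
Q < Ksp (1.2×10⁻¹⁰ vs 5.7×10⁻⁸); the solution remains unsaturated and no precipitate forms.

No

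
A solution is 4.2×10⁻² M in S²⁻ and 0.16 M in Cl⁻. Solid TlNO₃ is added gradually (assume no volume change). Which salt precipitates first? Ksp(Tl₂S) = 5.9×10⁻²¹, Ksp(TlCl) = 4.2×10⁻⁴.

Precipitation begins when Q = Ksp.
For Tl₂S: [Tl⁺] = (Ksp/[S²⁻])^(1/2) = 3.7×10⁻¹⁰ M
For TlCl: [Tl⁺] = (Ksp/[Cl⁻]) = 2.6×10⁻³ M
The smaller threshold [Tl⁺] is reached first, so Tl₂S precipitates first.

Tl₂S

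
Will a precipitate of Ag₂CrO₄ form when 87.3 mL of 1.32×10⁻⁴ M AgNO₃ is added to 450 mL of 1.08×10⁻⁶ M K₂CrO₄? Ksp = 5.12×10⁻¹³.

No

The combined volume is 537.3 mL.
[Ag⁺] = (1.32×10⁻⁴)(87.3)/537.3 = 2.14×10⁻⁵ M
[CrO₄²⁻] = (1.08×10⁻⁶)(450)/537.3 = 9.05×10⁻⁷ M
Q = [Ag⁺]^2[CrO₄²⁻] = 4.16×10⁻¹⁶
Q < Ksp (4.16×10⁻¹⁶ vs 5.12×10⁻¹³); the solution remains unsaturated and no precipitate forms.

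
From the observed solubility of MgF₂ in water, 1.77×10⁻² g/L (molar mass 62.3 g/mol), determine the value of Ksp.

Ksp = 9.17×10⁻¹¹

s = (1.77×10⁻² g L⁻¹)/(62.3 g mol⁻¹) = 2.8411×10⁻⁴ M
MgF₂(s) ⇌ Mg²⁺(aq) + 2 F⁻(aq)
If s mol/L of MgF₂ dissolves, [Mg²⁺] = s and [F⁻] = 2s.
Ksp = [Mg²⁺][F⁻]^2 = s · (2s)^2 = 4s^3
Ksp = 4 × (2.8411×10⁻⁴)^3 = 9.17×10⁻¹¹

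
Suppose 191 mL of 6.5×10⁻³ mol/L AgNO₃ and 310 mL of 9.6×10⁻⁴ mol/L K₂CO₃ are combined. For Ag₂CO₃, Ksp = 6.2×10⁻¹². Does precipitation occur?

Yes

Total volume after mixing = 191 + 310 = 501 mL.
[Ag⁺] = (6.5×10⁻³)(191)/501 = 2.5×10⁻³ mol/L
[CO₃²⁻] = (9.6×10⁻⁴)(310)/501 = 5.9×10⁻⁴ mol/L
Q = [Ag⁺]^2[CO₃²⁻] = 3.6×10⁻⁹
Because Q > Ksp (3.6×10⁻⁹ vs 6.2×10⁻¹²), a precipitate of Ag₂CO₃ forms.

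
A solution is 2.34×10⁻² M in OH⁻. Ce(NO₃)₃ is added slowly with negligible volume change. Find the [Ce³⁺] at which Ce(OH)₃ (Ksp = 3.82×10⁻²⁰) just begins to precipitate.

2.98×10⁻¹⁵ M

Precipitation begins when Q = Ksp.
Ce(OH)₃(s) ⇌ Ce³⁺(aq) + 3 OH⁻(aq)
Ksp = [Ce³⁺][OH⁻]^3 = [Ce³⁺](2.34×10⁻²)^3
[Ce³⁺] = 3.82×10⁻²⁰ / (2.34×10⁻²)^3 = 2.98×10⁻¹⁵
[Ce³⁺] = 2.98×10⁻¹⁵ M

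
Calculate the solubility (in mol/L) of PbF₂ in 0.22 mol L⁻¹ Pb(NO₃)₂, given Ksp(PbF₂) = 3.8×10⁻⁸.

2.1×10⁻⁴ M

PbF₂(s) ⇌ Pb²⁺(aq) + 2 F⁻(aq)
Pb²⁺ is already present at 0.22 mol L⁻¹. If s mol/L of PbF₂ dissolves, [F⁻] = 2s while [Pb²⁺] ≈ 0.22 mol L⁻¹.
Ksp = [Pb²⁺][F⁻]^2 = (0.22)(2s)^2
(2s)^2 = 3.8×10⁻⁸ / (0.22) = 1.7×10⁻⁷
s = 2.1×10⁻⁴ mol L⁻¹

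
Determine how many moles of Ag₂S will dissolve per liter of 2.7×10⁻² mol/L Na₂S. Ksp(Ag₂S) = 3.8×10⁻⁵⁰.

5.9×10⁻²⁵ M

Ag₂S(s) ⇌ 2 Ag⁺(aq) + S²⁻(aq)
S²⁻ is already present at 2.7×10⁻² mol/L. If s mol/L of Ag₂S dissolves, [Ag⁺] = 2s while [S²⁻] ≈ 2.7×10⁻² mol/L.
Ksp = [Ag⁺]^2[S²⁻] = (2s)^2(2.7×10⁻²)
(2s)^2 = 3.8×10⁻⁵⁰ / (2.7×10⁻²) = 1.4×10⁻⁴⁸
s = 5.9×10⁻²⁵ mol/L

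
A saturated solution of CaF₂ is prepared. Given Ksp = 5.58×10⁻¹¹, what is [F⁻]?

CaF₂(s) ⇌ Ca²⁺(aq) + 2 F⁻(aq)
If s mol/L of CaF₂ dissolves, [Ca²⁺] = s and [F⁻] = 2s.
Ksp = [Ca²⁺][F⁻]^2 = s · (2s)^2 = 4s^3 = 5.58×10⁻¹¹
s = 2.41×10⁻⁴ M
[F⁻] = 2s = 4.81×10⁻⁴ M

4.81×10⁻⁴ M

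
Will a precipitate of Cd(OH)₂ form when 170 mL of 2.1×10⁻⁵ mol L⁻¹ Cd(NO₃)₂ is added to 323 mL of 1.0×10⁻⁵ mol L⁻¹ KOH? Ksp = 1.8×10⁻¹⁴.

No

Total volume after mixing = 170 + 323 = 493 mL.
[Cd²⁺] = (2.1×10⁻⁵)(170)/493 = 7.2×10⁻⁶ mol L⁻¹
[OH⁻] = (1.0×10⁻⁵)(323)/493 = 6.6×10⁻⁶ mol L⁻¹
Q = [Cd²⁺][OH⁻]^2 = 3.1×10⁻¹⁶
Q = 3.1×10⁻¹⁶ < Ksp = 1.8×10⁻¹⁴, so the solution is unsaturated and no precipitate forms.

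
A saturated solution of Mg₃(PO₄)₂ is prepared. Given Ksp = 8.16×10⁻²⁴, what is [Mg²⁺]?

2.84×10⁻⁵ M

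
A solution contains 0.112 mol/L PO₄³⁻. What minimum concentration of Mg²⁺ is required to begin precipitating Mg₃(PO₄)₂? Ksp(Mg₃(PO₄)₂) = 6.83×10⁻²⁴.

8.17×10⁻⁸ M

Precipitation begins when Q = Ksp.
Mg₃(PO₄)₂(s) ⇌ 3 Mg²⁺(aq) + 2 PO₄³⁻(aq)
Ksp = [Mg²⁺]^3[PO₄³⁻]^2 = [Mg²⁺]^3(0.112)^2
[Mg²⁺]^3 = 6.83×10⁻²⁴ / (0.112)^2 = 5.44×10⁻²²
[Mg²⁺] = 8.17×10⁻⁸ mol/L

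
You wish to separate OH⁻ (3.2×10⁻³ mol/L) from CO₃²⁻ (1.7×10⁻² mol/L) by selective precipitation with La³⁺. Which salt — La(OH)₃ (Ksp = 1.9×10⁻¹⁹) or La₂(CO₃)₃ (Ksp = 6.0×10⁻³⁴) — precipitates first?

Precipitation of each salt begins when its ion product equals Ksp.
For La(OH)₃: [La³⁺] = (Ksp/[OH⁻]^3) = 5.8×10⁻¹² mol/L
For La₂(CO₃)₃: [La³⁺] = (Ksp/[CO₃²⁻]^3)^(1/2) = 1.1×10⁻¹⁴ mol/L
La₂(CO₃)₃ requires the lower [La³⁺], so it precipitates first.

La₂(CO₃)₃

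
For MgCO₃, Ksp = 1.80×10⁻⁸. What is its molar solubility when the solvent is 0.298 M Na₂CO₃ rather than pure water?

MgCO₃(s) ⇌ Mg²⁺(aq) + CO₃²⁻(aq)
CO₃²⁻ is already present at 0.298 M. If s mol/L of MgCO₃ dissolves, [Mg²⁺] = s while [CO₃²⁻] ≈ 0.298 M.
Ksp = [Mg²⁺][CO₃²⁻] = s(0.298)
s = 1.80×10⁻⁸ / (0.298) = 6.04×10⁻⁸
s = 6.04×10⁻⁸ M

6.04×10⁻⁸ M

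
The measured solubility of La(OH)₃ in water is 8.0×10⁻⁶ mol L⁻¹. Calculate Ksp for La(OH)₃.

La(OH)₃(s) ⇌ La³⁺(aq) + 3 OH⁻(aq)
With molar solubility s: [La³⁺] = s, [OH⁻] = 3s.
Ksp = [La³⁺][OH⁻]^3 = s · (3s)^3 = 27s^4
Ksp = 27 × (8.0×10⁻⁶)^4 = 1.1×10⁻¹⁹

Ksp = 1.1×10⁻¹⁹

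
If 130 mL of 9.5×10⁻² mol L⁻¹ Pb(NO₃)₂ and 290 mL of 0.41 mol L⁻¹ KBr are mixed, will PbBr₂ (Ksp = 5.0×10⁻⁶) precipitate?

Yes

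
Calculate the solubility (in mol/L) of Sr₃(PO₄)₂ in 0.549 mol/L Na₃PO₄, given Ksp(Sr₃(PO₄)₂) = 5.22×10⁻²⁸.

4.00×10⁻¹⁰ M

Sr₃(PO₄)₂(s) ⇌ 3 Sr²⁺(aq) + 2 PO₄³⁻(aq)
Let s be the solubility of Sr₃(PO₄)₂ here. The common ion gives [PO₄³⁻] ≈ 0.549 mol/L, and [Sr²⁺] = 3s.
Ksp = [Sr²⁺]^3[PO₄³⁻]^2 = (3s)^3(0.549)^2
(3s)^3 = 5.22×10⁻²⁸ / (0.549)^2 = 1.73×10⁻²⁷
s = 4.00×10⁻¹⁰ mol/L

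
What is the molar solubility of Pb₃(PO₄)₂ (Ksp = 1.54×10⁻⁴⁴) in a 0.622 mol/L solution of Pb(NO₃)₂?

Pb₃(PO₄)₂(s) ⇌ 3 Pb²⁺(aq) + 2 PO₄³⁻(aq)
Pb²⁺ is already present at 0.622 mol/L. If s mol/L of Pb₃(PO₄)₂ dissolves, [PO₄³⁻] = 2s while [Pb²⁺] ≈ 0.622 mol/L.
Ksp = [Pb²⁺]^3[PO₄³⁻]^2 = (0.622)^3(2s)^2
(2s)^2 = 1.54×10⁻⁴⁴ / (0.622)^3 = 6.40×10⁻⁴⁴
s = 1.26×10⁻²² mol/L

1.26×10⁻²² M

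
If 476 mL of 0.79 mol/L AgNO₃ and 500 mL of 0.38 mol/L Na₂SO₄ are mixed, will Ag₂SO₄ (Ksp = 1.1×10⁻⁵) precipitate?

Yes

The combined volume is 976 mL.
[Ag⁺] = (0.79)(476)/976 = 0.39 mol/L
[SO₄²⁻] = (0.38)(500)/976 = 0.19 mol/L
Q = [Ag⁺]^2[SO₄²⁻] = 2.9×10⁻²
Since Q (2.9×10⁻²) exceeds Ksp (1.1×10⁻⁵), Ag₂SO₄ will precipitate.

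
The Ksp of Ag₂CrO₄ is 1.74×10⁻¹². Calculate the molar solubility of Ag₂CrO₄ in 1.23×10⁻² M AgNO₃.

1.15×10⁻⁸ M

Ag₂CrO₄(s) ⇌ 2 Ag⁺(aq) + CrO₄²⁻(aq)
The solution already contains Ag⁺ at 1.23×10⁻² M. Let s be the molar solubility of Ag₂CrO₄.
[Ag⁺] ≈ 1.23×10⁻² M (common ion dominates); [CrO₄²⁻] = s.
Ksp = [Ag⁺]^2[CrO₄²⁻] = (1.23×10⁻²)^2s
s = 1.74×10⁻¹² / (1.23×10⁻²)^2 = 1.15×10⁻⁸
s = 1.15×10⁻⁸ M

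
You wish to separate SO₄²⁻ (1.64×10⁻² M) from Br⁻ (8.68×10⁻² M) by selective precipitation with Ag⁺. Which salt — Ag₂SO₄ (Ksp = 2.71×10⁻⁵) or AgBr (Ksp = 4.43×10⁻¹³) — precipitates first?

AgBr

Precipitation begins when Q = Ksp.
For Ag₂SO₄: [Ag⁺] = (Ksp/[SO₄²⁻])^(1/2) = 4.07×10⁻² M
For AgBr: [Ag⁺] = (Ksp/[Br⁻]) = 5.10×10⁻¹² M
AgBr requires the lower [Ag⁺], so it precipitates first.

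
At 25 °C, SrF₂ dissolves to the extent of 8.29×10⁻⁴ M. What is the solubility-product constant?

Ksp = 2.28×10⁻⁹

SrF₂(s) ⇌ Sr²⁺(aq) + 2 F⁻(aq)
If s mol/L of SrF₂ dissolves, [Sr²⁺] = s and [F⁻] = 2s.
Ksp = [Sr²⁺][F⁻]^2 = s · (2s)^2 = 4s^3
Ksp = 4 × (8.29×10⁻⁴)^3 = 2.28×10⁻⁹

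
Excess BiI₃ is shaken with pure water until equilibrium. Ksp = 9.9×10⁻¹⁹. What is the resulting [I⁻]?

BiI₃(s) ⇌ Bi³⁺(aq) + 3 I⁻(aq)
Call the molar solubility s, so that [Bi³⁺] = s and [I⁻] = 3s.
Ksp = [Bi³⁺][I⁻]^3 = s · (3s)^3 = 27s^4 = 9.9×10⁻¹⁹
s = 1.4×10⁻⁵ mol L⁻¹
[I⁻] = 3s = 4.2×10⁻⁵ mol L⁻¹

4.2×10⁻⁵ M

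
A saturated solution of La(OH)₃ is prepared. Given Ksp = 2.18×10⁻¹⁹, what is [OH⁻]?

2.84×10⁻⁵ M

La(OH)₃(s) ⇌ La³⁺(aq) + 3 OH⁻(aq)
If s mol/L of La(OH)₃ dissolves, [La³⁺] = s and [OH⁻] = 3s.
Ksp = [La³⁺][OH⁻]^3 = s · (3s)^3 = 27s^4 = 2.18×10⁻¹⁹
s = 9.48×10⁻⁶ mol/L
[OH⁻] = 3s = 2.84×10⁻⁵ mol/L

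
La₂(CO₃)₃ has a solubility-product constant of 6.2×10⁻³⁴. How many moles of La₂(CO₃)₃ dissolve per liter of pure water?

8.9×10⁻⁸ M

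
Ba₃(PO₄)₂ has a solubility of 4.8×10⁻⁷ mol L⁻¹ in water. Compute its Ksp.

Ba₃(PO₄)₂(s) ⇌ 3 Ba²⁺(aq) + 2 PO₄³⁻(aq)
Call the molar solubility s, so that [Ba²⁺] = 3s and [PO₄³⁻] = 2s.
Ksp = [Ba²⁺]^3[PO₄³⁻]^2 = (3s)^3 · (2s)^2 = 108s^5
Ksp = 108 × (4.8×10⁻⁷)^5 = 2.8×10⁻³⁰

Ksp = 2.8×10⁻³⁰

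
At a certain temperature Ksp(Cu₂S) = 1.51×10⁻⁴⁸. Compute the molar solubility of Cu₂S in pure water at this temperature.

7.23×10⁻¹⁷ M

Cu₂S(s) ⇌ 2 Cu⁺(aq) + S²⁻(aq)
With molar solubility s: [Cu⁺] = 2s, [S²⁻] = s.
Ksp = [Cu⁺]^2[S²⁻] = (2s)^2 · s = 4s^3
4s^3 = 1.51×10⁻⁴⁸  ⇒  s^3 = 3.78×10⁻⁴⁹
Taking the 3rd root, s = 7.23×10⁻¹⁷ mol/L.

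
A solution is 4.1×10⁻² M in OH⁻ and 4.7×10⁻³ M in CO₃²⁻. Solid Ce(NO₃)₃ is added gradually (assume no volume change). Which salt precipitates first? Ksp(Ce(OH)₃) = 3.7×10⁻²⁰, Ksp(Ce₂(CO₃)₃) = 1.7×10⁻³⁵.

Each salt precipitates once Q = Ksp for that salt.
For Ce(OH)₃: [Ce³⁺] = (Ksp/[OH⁻]^3) = 5.4×10⁻¹⁶ M
For Ce₂(CO₃)₃: [Ce³⁺] = (Ksp/[CO₃²⁻]^3)^(1/2) = 1.3×10⁻¹⁴ M
Since Ce(OH)₃ needs less Ce³⁺ to reach saturation, it precipitates first.

Ce(OH)₃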